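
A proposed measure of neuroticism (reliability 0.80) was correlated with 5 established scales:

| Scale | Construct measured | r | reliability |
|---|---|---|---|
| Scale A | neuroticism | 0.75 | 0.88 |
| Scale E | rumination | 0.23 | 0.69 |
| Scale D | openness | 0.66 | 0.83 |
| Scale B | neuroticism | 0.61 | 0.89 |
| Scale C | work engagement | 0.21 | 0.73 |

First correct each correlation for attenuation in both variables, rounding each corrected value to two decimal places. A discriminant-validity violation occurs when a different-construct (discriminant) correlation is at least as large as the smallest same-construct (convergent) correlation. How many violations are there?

1

Disattenuated r (r / √(r_scale · r_new)):
  Scale A (conv): 0.75 / √(0.88·0.80) = 0.89
  Scale E (disc): 0.23 / √(0.69·0.80) = 0.31
  Scale D (disc): 0.66 / √(0.83·0.80) = 0.81
  Scale B (conv): 0.61 / √(0.89·0.80) = 0.72
  Scale C (disc): 0.21 / √(0.73·0.80) = 0.27
Smallest convergent = 0.72. Discriminant values: 0.31, 0.81, 0.27; count ≥ 0.72 → 1.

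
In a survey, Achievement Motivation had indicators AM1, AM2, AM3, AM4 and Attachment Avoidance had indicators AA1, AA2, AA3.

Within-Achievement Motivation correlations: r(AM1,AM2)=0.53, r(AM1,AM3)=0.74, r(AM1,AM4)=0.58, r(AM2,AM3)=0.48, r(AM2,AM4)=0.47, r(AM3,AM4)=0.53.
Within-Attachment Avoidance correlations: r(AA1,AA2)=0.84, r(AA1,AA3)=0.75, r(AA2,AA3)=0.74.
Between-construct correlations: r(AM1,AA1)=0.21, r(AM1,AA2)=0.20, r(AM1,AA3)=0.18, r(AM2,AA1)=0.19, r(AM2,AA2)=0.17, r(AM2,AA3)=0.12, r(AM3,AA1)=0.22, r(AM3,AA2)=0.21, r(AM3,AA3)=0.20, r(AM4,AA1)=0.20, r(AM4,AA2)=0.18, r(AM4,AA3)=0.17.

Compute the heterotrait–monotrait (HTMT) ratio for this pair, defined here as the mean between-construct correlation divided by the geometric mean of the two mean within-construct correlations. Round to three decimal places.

0.286

Between-construct mean = 2.25/12 = 0.1875.
Mean within-AM = 3.33/6 = 0.5550; mean within-AA = 2.33/3 = 0.7767.
Geometric mean = √(0.5550 × 0.7767) = 0.6566.
HTMT = 0.1875 / 0.6566 = 0.286.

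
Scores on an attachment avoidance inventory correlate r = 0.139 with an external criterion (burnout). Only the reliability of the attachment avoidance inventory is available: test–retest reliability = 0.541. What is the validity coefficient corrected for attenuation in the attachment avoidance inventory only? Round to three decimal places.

0.189

Single correction: r_c = r_obs / √r_xx = 0.139 / √0.541 = 0.139 / 0.7355 ≈ 0.189.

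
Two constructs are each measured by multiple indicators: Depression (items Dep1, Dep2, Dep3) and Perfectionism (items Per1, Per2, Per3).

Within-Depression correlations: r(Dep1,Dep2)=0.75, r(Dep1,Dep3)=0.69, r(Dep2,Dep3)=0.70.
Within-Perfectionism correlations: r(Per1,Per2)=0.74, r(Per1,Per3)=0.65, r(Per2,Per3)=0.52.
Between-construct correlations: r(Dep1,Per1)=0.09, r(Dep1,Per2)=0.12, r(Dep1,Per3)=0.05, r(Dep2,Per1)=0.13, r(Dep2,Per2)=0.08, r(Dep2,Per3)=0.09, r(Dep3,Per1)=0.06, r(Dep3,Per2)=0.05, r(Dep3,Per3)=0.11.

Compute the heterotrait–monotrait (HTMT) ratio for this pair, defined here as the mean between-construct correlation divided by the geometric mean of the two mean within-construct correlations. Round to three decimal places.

0.129

Mean heterotrait r = 0.78/9 = 0.0867.
Mean within-Dep = 2.14/3 = 0.7133; mean within-Per = 1.91/3 = 0.6367.
Geometric mean = √(0.7133 × 0.6367) = 0.6739.
HTMT = 0.0867 / 0.6739 = 0.129.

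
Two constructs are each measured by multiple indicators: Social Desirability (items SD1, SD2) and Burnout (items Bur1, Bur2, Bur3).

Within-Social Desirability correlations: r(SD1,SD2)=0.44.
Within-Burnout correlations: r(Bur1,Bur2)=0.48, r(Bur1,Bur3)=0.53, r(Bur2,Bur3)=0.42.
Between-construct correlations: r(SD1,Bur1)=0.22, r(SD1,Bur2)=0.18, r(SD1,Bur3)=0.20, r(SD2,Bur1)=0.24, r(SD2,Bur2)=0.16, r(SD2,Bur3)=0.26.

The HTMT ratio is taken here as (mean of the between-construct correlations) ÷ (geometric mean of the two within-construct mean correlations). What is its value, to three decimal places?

0.459

Mean between = 1.26/6 = 0.2100.
Mean within-SD = 0.44/1 = 0.4400; mean within-Bur = 1.43/3 = 0.4767.
Geometric mean = √(0.4400 × 0.4767) = 0.4580.
HTMT = 0.2100 / 0.4580 = 0.459.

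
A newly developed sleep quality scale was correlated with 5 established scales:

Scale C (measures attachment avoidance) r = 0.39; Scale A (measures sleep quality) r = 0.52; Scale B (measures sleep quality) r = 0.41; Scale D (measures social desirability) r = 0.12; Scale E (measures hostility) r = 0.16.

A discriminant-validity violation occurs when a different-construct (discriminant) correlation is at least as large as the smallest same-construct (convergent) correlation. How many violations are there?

Convergent (same construct = sleep quality): Scale A, Scale B.
Smallest convergent = 0.41. Discriminant values: 0.39, 0.12, 0.16; count ≥ 0.41 → 0.

0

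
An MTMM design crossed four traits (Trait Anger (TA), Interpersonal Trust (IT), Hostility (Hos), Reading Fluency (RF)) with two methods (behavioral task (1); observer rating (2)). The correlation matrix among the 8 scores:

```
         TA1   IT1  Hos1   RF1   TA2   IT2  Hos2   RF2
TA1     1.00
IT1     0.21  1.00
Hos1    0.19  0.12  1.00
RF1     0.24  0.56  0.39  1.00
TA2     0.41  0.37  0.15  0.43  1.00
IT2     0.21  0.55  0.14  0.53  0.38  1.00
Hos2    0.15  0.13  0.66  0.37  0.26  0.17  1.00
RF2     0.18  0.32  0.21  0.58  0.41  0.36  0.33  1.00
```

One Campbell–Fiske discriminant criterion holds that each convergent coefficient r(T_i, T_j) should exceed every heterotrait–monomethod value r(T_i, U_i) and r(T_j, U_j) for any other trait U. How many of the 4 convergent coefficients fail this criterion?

Checking each validity diagonal entry against its comparison values:
TA (methods 1·2): 0.41 vs {0.21, 0.38, 0.19, 0.26, 0.24, 0.41} → fail.
IT (methods 1·2): 0.55 vs {0.21, 0.38, 0.12, 0.17, 0.56, 0.36} → fail.
Hos (methods 1·2): 0.66 vs {0.19, 0.26, 0.12, 0.17, 0.39, 0.33} → pass.
RF (methods 1·2): 0.58 vs {0.24, 0.41, 0.56, 0.36, 0.39, 0.33} → pass.
2 of 4 fail.

2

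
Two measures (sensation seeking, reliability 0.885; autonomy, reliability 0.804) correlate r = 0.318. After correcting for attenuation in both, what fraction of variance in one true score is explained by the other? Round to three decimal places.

0.142

Disattenuated r = 0.318 / √(0.885 × 0.804) = 0.318 / 0.8435 = 0.3770.
Shared true-score variance = 0.3770² = 0.1421 ≈ 0.142.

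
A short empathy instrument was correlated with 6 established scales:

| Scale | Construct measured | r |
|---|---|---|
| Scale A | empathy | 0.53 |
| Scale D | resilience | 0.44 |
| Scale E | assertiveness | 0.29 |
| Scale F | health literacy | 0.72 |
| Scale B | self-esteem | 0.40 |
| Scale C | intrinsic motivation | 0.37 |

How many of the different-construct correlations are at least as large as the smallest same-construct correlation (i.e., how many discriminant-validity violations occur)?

1

Convergent (same construct = empathy): Scale A.
Smallest convergent = 0.53. Discriminant values: 0.44, 0.29, 0.72, 0.40, 0.37; count ≥ 0.53 → 1.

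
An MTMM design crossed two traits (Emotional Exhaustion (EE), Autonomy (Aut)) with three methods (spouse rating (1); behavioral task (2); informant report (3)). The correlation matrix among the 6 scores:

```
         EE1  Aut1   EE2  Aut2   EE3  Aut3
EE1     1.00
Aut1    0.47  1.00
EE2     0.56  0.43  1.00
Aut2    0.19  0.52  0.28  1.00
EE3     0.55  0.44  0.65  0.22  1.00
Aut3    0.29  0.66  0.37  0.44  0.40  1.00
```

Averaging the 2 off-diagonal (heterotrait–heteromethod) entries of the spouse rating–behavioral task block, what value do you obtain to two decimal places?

0.31

HTHM values (method 1 × method 2): 0.19, 0.43; mean = 0.62/2 = 0.31.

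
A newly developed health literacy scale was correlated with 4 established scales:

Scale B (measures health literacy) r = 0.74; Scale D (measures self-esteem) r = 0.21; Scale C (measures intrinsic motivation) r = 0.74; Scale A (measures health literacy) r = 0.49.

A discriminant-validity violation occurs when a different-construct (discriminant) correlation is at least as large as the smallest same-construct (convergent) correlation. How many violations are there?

1

Convergent (same construct = health literacy): Scale B, Scale A.
Smallest convergent = 0.49. Discriminant values: 0.21, 0.74; count ≥ 0.49 → 1.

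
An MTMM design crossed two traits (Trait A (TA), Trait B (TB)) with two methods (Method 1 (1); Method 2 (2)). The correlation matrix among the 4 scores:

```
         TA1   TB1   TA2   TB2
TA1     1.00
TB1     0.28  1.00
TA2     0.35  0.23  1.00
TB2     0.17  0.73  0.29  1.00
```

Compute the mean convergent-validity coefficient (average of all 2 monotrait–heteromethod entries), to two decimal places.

Convergent values: 0.35, 0.73; mean = 1.08/2 = 0.54.

0.54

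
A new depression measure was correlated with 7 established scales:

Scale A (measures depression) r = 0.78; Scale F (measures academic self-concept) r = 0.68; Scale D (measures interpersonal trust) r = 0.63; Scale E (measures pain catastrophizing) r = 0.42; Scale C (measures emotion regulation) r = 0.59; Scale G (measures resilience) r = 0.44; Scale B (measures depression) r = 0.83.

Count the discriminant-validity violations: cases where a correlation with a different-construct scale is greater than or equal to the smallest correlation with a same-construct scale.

Convergent (same construct = depression): Scale A, Scale B.
Smallest convergent = 0.78. Discriminant values: 0.68, 0.63, 0.42, 0.59, 0.44; count ≥ 0.78 → 0.

0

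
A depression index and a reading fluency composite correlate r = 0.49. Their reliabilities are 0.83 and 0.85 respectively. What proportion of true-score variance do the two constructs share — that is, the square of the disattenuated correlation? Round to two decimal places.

Disattenuated r = 0.49 / √(0.83 × 0.85) = 0.49 / 0.8399 = 0.5834.
Shared true-score variance = 0.5834² = 0.3404 ≈ 0.34.

0.34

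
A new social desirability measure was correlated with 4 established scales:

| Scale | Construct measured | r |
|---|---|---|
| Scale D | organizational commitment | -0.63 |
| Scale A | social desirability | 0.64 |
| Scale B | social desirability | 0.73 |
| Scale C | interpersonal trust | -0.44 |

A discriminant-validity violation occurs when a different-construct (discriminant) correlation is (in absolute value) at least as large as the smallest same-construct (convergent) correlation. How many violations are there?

0

Convergent (same construct = social desirability): Scale A, Scale B.
Smallest convergent = 0.64. Discriminant |r|: 0.63, 0.44; count ≥ 0.64 → 0.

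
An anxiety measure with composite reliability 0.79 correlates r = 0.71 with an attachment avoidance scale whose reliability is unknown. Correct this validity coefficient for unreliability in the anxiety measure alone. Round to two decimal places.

Single correction: r_c = r_obs / √r_xx = 0.71 / √0.79 = 0.71 / 0.8888 ≈ 0.80.

0.80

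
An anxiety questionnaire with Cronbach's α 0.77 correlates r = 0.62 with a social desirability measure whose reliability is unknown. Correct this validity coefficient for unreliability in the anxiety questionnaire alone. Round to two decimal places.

0.71

Single correction: r_c = r_obs / √r_xx = 0.62 / √0.77 = 0.62 / 0.8775 ≈ 0.71.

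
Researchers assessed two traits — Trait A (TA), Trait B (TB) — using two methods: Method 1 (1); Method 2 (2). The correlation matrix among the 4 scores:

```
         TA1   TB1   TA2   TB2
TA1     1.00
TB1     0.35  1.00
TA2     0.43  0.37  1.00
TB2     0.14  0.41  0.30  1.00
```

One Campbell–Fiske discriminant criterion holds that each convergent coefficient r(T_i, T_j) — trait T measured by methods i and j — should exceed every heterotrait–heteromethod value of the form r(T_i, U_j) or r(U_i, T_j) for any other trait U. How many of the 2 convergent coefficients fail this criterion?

Each convergent coefficient versus the relevant comparison correlations:
TA (methods 1·2): 0.43 vs {0.14, 0.37} → pass.
TB (methods 1·2): 0.41 vs {0.37, 0.14} → pass.
0 of 2 fail.

0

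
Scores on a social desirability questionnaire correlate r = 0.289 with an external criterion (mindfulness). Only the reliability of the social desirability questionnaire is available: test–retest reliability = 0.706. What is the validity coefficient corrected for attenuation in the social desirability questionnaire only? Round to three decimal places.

Single correction: r_c = r_obs / √r_xx = 0.289 / √0.706 = 0.289 / 0.8402 ≈ 0.344.

0.344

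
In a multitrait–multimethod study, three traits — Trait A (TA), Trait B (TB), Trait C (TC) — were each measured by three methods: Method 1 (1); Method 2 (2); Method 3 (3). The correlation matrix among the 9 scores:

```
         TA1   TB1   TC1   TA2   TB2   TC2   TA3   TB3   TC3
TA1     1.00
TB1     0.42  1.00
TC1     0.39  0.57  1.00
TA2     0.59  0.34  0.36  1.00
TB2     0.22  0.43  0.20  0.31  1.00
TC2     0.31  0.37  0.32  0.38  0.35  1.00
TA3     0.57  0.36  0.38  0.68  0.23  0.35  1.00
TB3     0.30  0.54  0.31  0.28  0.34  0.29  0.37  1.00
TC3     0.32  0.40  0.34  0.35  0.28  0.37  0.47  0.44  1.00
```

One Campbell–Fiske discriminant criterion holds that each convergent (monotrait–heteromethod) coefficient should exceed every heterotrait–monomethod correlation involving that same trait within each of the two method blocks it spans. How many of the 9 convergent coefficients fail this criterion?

6

Checking each validity diagonal entry against its comparison values:
TA (methods 1·2): 0.59 vs {0.42, 0.31, 0.39, 0.38} → pass.
TA (methods 1·3): 0.57 vs {0.42, 0.37, 0.39, 0.47} → pass.
TA (methods 2·3): 0.68 vs {0.31, 0.37, 0.38, 0.47} → pass.
TB (methods 1·2): 0.43 vs {0.42, 0.31, 0.57, 0.35} → fail.
TB (methods 1·3): 0.54 vs {0.42, 0.37, 0.57, 0.44} → fail.
TB (methods 2·3): 0.34 vs {0.31, 0.37, 0.35, 0.44} → fail.
TC (methods 1·2): 0.32 vs {0.39, 0.38, 0.57, 0.35} → fail.
TC (methods 1·3): 0.34 vs {0.39, 0.47, 0.57, 0.44} → fail.
TC (methods 2·3): 0.37 vs {0.38, 0.47, 0.35, 0.44} → fail.
6 of 9 fail.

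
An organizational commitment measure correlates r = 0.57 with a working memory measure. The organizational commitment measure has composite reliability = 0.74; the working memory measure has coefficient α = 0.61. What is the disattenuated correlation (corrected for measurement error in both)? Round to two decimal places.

r_true = r_obs / √(r_xx · r_yy) = 0.57 / √(0.74 × 0.61) = 0.57 / √0.4514 = 0.57 / 0.6719 ≈ 0.85.

0.85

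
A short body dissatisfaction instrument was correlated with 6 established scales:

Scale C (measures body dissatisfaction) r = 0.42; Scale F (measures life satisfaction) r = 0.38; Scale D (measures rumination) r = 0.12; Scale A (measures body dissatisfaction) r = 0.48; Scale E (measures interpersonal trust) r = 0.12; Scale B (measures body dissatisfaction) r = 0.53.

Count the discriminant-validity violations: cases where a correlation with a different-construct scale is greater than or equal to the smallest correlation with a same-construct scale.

0

Convergent (same construct = body dissatisfaction): Scale C, Scale A, Scale B.
Smallest convergent = 0.42. Discriminant values: 0.38, 0.12, 0.12; count ≥ 0.42 → 0.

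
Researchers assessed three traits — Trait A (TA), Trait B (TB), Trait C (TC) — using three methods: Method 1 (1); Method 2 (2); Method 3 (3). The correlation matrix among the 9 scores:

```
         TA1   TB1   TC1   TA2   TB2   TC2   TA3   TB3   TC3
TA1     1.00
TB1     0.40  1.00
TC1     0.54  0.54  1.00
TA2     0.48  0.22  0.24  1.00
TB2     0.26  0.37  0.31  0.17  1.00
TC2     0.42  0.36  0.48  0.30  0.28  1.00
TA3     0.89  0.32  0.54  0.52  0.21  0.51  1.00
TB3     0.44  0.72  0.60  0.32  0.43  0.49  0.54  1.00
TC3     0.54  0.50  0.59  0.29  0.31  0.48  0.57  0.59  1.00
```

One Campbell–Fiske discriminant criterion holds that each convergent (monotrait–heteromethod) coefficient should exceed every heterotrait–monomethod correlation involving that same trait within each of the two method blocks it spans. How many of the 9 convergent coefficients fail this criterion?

Convergent coefficients and their comparison sets:
TA (methods 1·2): 0.48 vs {0.40, 0.17, 0.54, 0.30} → fail.
TA (methods 1·3): 0.89 vs {0.40, 0.54, 0.54, 0.57} → pass.
TA (methods 2·3): 0.52 vs {0.17, 0.54, 0.30, 0.57} → fail.
TB (methods 1·2): 0.37 vs {0.40, 0.17, 0.54, 0.28} → fail.
TB (methods 1·3): 0.72 vs {0.40, 0.54, 0.54, 0.59} → pass.
TB (methods 2·3): 0.43 vs {0.17, 0.54, 0.28, 0.59} → fail.
TC (methods 1·2): 0.48 vs {0.54, 0.30, 0.54, 0.28} → fail.
TC (methods 1·3): 0.59 vs {0.54, 0.57, 0.54, 0.59} → fail.
TC (methods 2·3): 0.48 vs {0.30, 0.57, 0.28, 0.59} → fail.
7 of 9 fail.

7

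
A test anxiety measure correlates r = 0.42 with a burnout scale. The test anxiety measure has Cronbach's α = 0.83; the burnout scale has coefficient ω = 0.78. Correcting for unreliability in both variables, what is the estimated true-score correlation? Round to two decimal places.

r_true = r_obs / √(r_xx · r_yy) = 0.42 / √(0.83 × 0.78) = 0.42 / √0.6474 = 0.42 / 0.8046 ≈ 0.52.

0.52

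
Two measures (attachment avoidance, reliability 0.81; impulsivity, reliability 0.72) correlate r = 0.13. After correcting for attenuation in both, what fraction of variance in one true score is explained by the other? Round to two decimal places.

0.03

Disattenuated r = 0.13 / √(0.81 × 0.72) = 0.13 / 0.7637 = 0.1702.
Shared true-score variance = 0.1702² = 0.0290 ≈ 0.03.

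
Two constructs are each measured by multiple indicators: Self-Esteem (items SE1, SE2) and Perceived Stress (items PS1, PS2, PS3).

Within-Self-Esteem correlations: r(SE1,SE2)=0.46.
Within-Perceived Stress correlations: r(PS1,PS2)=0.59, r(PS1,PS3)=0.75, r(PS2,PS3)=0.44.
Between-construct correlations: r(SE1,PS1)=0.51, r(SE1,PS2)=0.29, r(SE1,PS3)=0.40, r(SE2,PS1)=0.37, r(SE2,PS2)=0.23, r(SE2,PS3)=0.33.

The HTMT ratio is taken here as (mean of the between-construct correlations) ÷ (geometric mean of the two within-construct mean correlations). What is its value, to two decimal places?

0.68

Mean heterotrait r = 2.13/6 = 0.3550.
Mean within-SE = 0.46/1 = 0.4600; mean within-PS = 1.78/3 = 0.5933.
Geometric mean = √(0.4600 × 0.5933) = 0.5224.
HTMT = 0.3550 / 0.5224 = 0.68.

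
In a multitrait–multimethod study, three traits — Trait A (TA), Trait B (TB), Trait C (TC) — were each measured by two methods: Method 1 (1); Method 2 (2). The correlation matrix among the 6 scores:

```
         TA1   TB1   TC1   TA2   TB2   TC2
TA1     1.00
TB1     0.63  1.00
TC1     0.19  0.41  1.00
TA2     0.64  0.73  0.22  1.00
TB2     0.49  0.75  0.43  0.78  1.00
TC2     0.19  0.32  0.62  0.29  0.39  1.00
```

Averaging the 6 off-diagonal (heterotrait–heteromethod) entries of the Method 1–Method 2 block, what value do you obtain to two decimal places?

0.40

HTHM values (method 1 × method 2): 0.49, 0.19, 0.73, 0.32, 0.22, 0.43; mean = 2.38/6 = 0.40.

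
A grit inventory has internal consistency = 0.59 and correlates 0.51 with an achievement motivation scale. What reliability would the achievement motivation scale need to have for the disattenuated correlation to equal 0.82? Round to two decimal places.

r_true = r_obs / √(r_xx · r_yy) ⇒ 0.82 = 0.51 / √(0.59 · r_yy).
√(0.59 · r_yy) = 0.51 / 0.82 = 0.6220; 0.59 · r_yy = 0.3869; r_yy = 0.3869 / 0.59 ≈ 0.66.

0.66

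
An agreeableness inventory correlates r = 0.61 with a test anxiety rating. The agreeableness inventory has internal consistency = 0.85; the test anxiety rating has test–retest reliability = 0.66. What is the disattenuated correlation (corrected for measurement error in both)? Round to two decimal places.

r_true = r_obs / √(r_xx · r_yy) = 0.61 / √(0.85 × 0.66) = 0.61 / √0.5610 = 0.61 / 0.7490 ≈ 0.81.

0.81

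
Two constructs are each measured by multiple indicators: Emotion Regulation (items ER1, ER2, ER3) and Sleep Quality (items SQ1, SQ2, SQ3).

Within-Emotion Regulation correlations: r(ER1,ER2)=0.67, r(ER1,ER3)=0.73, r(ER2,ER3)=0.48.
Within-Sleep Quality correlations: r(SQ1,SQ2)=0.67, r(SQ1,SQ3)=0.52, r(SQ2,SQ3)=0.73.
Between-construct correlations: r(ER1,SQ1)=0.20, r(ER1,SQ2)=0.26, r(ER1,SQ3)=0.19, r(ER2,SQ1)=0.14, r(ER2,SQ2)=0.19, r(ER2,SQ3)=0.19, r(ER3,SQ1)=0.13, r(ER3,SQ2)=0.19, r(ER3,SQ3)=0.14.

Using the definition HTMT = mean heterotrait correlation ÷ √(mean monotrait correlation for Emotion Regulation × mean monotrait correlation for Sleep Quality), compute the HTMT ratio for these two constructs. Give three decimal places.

Mean heterotrait r = 1.63/9 = 0.1811.
Mean within-ER = 1.88/3 = 0.6267; mean within-SQ = 1.92/3 = 0.6400.
Geometric mean = √(0.6267 × 0.6400) = 0.6333.
HTMT = 0.1811 / 0.6333 = 0.286.

0.286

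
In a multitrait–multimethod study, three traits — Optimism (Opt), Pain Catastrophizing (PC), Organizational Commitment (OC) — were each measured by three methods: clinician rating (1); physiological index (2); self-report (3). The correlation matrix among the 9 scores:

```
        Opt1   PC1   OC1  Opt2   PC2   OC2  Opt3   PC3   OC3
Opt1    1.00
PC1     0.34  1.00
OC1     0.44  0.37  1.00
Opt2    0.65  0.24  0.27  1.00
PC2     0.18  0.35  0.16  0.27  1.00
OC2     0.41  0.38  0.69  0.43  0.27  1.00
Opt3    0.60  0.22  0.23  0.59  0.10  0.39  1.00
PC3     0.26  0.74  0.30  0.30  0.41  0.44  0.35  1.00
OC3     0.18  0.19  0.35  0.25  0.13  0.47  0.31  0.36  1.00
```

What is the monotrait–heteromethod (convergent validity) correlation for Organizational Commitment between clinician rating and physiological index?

0.69

Same trait (OC), different methods: r(OC1, OC2) = 0.69.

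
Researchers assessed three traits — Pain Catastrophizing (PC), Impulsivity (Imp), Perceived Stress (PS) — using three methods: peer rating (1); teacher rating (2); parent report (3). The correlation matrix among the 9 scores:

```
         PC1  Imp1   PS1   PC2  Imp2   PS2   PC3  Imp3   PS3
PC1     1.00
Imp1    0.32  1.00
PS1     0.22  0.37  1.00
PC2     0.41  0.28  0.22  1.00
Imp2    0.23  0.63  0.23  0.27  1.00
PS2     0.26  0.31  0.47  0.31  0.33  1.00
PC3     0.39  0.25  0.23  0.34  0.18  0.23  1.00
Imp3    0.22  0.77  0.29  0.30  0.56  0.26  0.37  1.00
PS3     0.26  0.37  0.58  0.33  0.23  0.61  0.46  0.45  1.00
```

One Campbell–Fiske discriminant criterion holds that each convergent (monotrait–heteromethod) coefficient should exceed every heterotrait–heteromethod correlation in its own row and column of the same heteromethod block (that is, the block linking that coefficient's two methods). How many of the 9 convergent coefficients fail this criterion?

Convergent coefficients and their comparison sets:
PC (methods 1·2): 0.41 vs {0.23, 0.28, 0.26, 0.22} → pass.
PC (methods 1·3): 0.39 vs {0.22, 0.25, 0.26, 0.23} → pass.
PC (methods 2·3): 0.34 vs {0.30, 0.18, 0.33, 0.23} → pass.
Imp (methods 1·2): 0.63 vs {0.28, 0.23, 0.31, 0.23} → pass.
Imp (methods 1·3): 0.77 vs {0.25, 0.22, 0.37, 0.29} → pass.
Imp (methods 2·3): 0.56 vs {0.18, 0.30, 0.23, 0.26} → pass.
PS (methods 1·2): 0.47 vs {0.22, 0.26, 0.23, 0.31} → pass.
PS (methods 1·3): 0.58 vs {0.23, 0.26, 0.29, 0.37} → pass.
PS (methods 2·3): 0.61 vs {0.23, 0.33, 0.26, 0.23} → pass.
0 of 9 fail.

0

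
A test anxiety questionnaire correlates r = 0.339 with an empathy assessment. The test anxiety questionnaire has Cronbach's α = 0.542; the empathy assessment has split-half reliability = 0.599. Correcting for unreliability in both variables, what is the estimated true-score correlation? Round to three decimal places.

0.595

r_true = r_obs / √(r_xx · r_yy) = 0.339 / √(0.542 × 0.599) = 0.339 / √0.324658 = 0.339 / 0.5698 ≈ 0.595.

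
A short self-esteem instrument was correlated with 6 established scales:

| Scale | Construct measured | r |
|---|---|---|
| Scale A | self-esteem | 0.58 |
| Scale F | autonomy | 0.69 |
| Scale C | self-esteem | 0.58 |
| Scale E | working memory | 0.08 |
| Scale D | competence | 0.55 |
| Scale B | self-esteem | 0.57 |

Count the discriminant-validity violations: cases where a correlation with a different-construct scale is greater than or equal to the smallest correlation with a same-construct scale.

1

Convergent (same construct = self-esteem): Scale A, Scale C, Scale B.
Smallest convergent = 0.57. Discriminant values: 0.69, 0.08, 0.55; count ≥ 0.57 → 1.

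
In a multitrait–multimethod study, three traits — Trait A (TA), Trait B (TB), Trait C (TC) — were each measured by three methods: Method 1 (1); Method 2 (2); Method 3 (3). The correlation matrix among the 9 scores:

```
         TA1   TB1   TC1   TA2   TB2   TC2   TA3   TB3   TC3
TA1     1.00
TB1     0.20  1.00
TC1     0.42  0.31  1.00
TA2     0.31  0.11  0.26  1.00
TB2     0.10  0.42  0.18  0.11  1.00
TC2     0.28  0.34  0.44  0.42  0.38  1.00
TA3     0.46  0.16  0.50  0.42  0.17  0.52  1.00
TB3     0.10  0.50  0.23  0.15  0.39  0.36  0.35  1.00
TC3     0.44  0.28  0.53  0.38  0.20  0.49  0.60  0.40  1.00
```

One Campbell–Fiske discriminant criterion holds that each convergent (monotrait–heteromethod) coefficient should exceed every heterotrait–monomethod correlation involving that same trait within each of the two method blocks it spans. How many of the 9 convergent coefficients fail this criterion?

6

Convergent coefficients and their comparison sets:
TA (methods 1·2): 0.31 vs {0.20, 0.11, 0.42, 0.42} → fail.
TA (methods 1·3): 0.46 vs {0.20, 0.35, 0.42, 0.60} → fail.
TA (methods 2·3): 0.42 vs {0.11, 0.35, 0.42, 0.60} → fail.
TB (methods 1·2): 0.42 vs {0.20, 0.11, 0.31, 0.38} → pass.
TB (methods 1·3): 0.50 vs {0.20, 0.35, 0.31, 0.40} → pass.
TB (methods 2·3): 0.39 vs {0.11, 0.35, 0.38, 0.40} → fail.
TC (methods 1·2): 0.44 vs {0.42, 0.42, 0.31, 0.38} → pass.
TC (methods 1·3): 0.53 vs {0.42, 0.60, 0.31, 0.40} → fail.
TC (methods 2·3): 0.49 vs {0.42, 0.60, 0.38, 0.40} → fail.
6 of 9 fail.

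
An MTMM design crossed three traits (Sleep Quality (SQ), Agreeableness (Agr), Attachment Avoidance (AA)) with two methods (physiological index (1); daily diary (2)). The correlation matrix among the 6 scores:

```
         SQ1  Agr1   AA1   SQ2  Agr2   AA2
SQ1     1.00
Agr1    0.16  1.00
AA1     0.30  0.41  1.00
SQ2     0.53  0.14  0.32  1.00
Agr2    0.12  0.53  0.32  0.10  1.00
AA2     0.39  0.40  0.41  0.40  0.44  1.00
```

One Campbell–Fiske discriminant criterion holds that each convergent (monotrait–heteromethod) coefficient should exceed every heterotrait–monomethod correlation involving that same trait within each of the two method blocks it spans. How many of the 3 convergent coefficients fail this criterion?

Convergent coefficients and their comparison sets:
SQ (methods 1·2): 0.53 vs {0.16, 0.10, 0.30, 0.40} → pass.
Agr (methods 1·2): 0.53 vs {0.16, 0.10, 0.41, 0.44} → pass.
AA (methods 1·2): 0.41 vs {0.30, 0.40, 0.41, 0.44} → fail.
1 of 3 fail.

1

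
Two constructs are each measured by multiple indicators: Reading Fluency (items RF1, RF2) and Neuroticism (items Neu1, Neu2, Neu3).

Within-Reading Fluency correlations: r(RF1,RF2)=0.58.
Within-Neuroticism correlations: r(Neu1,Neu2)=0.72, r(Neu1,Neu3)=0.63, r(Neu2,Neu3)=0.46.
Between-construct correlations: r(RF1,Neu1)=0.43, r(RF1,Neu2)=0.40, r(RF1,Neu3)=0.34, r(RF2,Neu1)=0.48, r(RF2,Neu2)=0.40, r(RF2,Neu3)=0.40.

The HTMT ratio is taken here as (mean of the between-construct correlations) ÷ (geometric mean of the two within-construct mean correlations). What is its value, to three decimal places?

Between-construct mean = 2.45/6 = 0.4083.
Mean within-RF = 0.58/1 = 0.5800; mean within-Neu = 1.81/3 = 0.6033.
Geometric mean = √(0.5800 × 0.6033) = 0.5915.
HTMT = 0.4083 / 0.5915 = 0.690.

0.690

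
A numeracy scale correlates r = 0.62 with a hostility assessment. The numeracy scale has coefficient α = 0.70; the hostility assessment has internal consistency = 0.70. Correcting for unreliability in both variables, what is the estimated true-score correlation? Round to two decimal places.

0.89

r_true = r_obs / √(r_xx · r_yy) = 0.62 / √(0.70 × 0.70) = 0.62 / √0.4900 = 0.62 / 0.7000 ≈ 0.89.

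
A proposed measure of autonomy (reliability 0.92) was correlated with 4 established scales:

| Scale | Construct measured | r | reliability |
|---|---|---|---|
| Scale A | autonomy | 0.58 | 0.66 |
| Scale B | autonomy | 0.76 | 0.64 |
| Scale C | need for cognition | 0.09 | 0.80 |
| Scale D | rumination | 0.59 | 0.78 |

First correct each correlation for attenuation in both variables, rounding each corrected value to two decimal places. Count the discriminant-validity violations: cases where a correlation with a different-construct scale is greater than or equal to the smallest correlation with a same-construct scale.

0

Disattenuated r (r / √(r_scale · r_new)):
  Scale A (conv): 0.58 / √(0.66·0.92) = 0.74
  Scale B (conv): 0.76 / √(0.64·0.92) = 0.99
  Scale C (disc): 0.09 / √(0.80·0.92) = 0.10
  Scale D (disc): 0.59 / √(0.78·0.92) = 0.70
Smallest convergent = 0.74. Discriminant values: 0.10, 0.70; count ≥ 0.74 → 0.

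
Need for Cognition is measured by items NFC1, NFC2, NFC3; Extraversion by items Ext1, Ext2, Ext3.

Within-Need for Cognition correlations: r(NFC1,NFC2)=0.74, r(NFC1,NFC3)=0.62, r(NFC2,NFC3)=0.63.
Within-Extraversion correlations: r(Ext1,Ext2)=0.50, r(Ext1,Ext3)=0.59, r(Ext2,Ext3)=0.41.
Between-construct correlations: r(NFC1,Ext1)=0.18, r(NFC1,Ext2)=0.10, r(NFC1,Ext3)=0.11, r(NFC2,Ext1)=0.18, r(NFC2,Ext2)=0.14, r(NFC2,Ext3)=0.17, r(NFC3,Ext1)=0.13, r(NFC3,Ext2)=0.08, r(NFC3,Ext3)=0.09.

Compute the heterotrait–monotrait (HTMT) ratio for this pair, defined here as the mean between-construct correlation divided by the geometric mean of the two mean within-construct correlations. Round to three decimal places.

Between-construct mean = 1.18/9 = 0.1311.
Mean within-NFC = 1.99/3 = 0.6633; mean within-Ext = 1.50/3 = 0.5000.
Geometric mean = √(0.6633 × 0.5000) = 0.5759.
HTMT = 0.1311 / 0.5759 = 0.228.

0.228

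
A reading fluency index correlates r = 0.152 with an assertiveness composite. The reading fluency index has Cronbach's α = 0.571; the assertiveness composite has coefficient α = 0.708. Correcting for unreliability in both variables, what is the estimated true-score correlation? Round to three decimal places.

r_true = r_obs / √(r_xx · r_yy) = 0.152 / √(0.571 × 0.708) = 0.152 / √0.404268 = 0.152 / 0.6358 ≈ 0.239.

0.239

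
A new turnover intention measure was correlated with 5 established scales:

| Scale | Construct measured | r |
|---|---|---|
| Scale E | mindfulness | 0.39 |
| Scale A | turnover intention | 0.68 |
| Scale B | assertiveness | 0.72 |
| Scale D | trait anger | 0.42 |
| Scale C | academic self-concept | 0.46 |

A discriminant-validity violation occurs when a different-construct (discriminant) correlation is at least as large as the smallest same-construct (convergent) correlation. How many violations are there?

Convergent (same construct = turnover intention): Scale A.
Smallest convergent = 0.68. Discriminant values: 0.39, 0.72, 0.42, 0.46; count ≥ 0.68 → 1.

1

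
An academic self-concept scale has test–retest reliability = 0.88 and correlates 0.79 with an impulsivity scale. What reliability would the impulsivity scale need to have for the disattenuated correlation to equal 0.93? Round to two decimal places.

r_true = r_obs / √(r_xx · r_yy) ⇒ 0.93 = 0.79 / √(0.88 · r_yy).
√(0.88 · r_yy) = 0.79 / 0.93 = 0.8495; 0.88 · r_yy = 0.7217; r_yy = 0.7217 / 0.88 ≈ 0.82.

0.82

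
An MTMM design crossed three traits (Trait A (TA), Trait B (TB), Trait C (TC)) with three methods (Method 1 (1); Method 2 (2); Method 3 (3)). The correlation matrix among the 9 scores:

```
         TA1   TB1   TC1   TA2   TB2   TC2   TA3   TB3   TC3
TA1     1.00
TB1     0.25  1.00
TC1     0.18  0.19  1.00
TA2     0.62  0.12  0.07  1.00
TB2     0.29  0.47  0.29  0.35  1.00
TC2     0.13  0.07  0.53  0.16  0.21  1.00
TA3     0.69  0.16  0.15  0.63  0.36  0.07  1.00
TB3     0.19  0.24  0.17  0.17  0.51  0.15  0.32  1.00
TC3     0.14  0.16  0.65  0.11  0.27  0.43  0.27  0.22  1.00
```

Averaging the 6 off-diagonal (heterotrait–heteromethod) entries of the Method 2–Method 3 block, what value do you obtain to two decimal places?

HTHM values (method 2 × method 3): 0.17, 0.11, 0.36, 0.27, 0.07, 0.15; mean = 1.13/6 = 0.19.

0.19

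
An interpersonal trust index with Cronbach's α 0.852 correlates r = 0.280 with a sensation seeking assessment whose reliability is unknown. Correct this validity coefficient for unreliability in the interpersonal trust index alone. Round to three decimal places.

0.303

Single correction: r_c = r_obs / √r_xx = 0.280 / √0.852 = 0.280 / 0.9230 ≈ 0.303.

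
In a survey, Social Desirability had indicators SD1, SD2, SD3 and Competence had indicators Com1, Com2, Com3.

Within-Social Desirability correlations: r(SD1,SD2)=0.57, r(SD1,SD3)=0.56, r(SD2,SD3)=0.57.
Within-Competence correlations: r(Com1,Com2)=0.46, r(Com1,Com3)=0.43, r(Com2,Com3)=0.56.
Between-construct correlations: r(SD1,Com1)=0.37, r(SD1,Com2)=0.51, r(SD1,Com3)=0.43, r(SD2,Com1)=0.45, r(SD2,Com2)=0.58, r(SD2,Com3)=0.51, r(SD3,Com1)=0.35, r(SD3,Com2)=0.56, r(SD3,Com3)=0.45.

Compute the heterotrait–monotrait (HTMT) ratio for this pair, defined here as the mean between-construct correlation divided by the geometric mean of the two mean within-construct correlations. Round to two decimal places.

0.89

Between-construct mean = 4.21/9 = 0.4678.
Mean within-SD = 1.70/3 = 0.5667; mean within-Com = 1.45/3 = 0.4833.
Geometric mean = √(0.5667 × 0.4833) = 0.5233.
HTMT = 0.4678 / 0.5233 = 0.89.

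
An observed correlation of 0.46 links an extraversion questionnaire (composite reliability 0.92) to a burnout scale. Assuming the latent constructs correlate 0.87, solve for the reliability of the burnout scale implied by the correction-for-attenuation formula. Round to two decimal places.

r_true = r_obs / √(r_xx · r_yy) ⇒ 0.87 = 0.46 / √(0.92 · r_yy).
√(0.92 · r_yy) = 0.46 / 0.87 = 0.5287; 0.92 · r_yy = 0.2795; r_yy = 0.2795 / 0.92 ≈ 0.30.

0.30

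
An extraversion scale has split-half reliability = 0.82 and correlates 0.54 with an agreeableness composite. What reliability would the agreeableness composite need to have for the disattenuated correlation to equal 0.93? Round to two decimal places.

0.41

r_true = r_obs / √(r_xx · r_yy) ⇒ 0.93 = 0.54 / √(0.82 · r_yy).
√(0.82 · r_yy) = 0.54 / 0.93 = 0.5806; 0.82 · r_yy = 0.3371; r_yy = 0.3371 / 0.82 ≈ 0.41.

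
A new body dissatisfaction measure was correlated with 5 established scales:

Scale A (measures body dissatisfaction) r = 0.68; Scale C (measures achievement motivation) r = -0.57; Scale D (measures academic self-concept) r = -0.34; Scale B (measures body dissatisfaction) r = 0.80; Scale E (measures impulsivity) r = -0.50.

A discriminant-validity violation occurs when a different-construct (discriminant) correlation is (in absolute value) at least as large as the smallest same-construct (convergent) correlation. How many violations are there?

Convergent (same construct = body dissatisfaction): Scale A, Scale B.
Smallest convergent = 0.68. Discriminant |r|: 0.57, 0.34, 0.50; count ≥ 0.68 → 0.

0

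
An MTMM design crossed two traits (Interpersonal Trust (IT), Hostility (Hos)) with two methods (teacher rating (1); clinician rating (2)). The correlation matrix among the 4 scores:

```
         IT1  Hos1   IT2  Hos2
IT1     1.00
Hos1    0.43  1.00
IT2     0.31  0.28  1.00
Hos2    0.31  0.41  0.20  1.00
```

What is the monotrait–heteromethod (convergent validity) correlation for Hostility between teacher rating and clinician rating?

Same trait (Hos), different methods: r(Hos1, Hos2) = 0.41.

0.41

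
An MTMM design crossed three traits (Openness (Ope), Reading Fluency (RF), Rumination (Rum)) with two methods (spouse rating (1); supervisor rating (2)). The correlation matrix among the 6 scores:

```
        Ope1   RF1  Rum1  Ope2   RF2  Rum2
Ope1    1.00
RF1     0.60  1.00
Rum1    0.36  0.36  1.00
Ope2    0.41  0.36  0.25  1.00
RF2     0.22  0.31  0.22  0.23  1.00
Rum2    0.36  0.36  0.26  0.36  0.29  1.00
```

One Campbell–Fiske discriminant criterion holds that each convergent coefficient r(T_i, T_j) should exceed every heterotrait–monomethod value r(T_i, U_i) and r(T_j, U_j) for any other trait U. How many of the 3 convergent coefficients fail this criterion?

3

Checking each validity diagonal entry against its comparison values:
Ope (methods 1·2): 0.41 vs {0.60, 0.23, 0.36, 0.36} → fail.
RF (methods 1·2): 0.31 vs {0.60, 0.23, 0.36, 0.29} → fail.
Rum (methods 1·2): 0.26 vs {0.36, 0.36, 0.36, 0.29} → fail.
3 of 3 fail.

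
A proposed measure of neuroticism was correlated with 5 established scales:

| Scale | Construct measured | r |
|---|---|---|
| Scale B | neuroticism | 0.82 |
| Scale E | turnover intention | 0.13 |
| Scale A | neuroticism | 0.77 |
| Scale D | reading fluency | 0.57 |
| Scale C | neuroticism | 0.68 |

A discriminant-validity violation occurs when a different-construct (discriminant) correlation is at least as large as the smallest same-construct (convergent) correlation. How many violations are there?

0

Convergent (same construct = neuroticism): Scale B, Scale A, Scale C.
Smallest convergent = 0.68. Discriminant values: 0.13, 0.57; count ≥ 0.68 → 0.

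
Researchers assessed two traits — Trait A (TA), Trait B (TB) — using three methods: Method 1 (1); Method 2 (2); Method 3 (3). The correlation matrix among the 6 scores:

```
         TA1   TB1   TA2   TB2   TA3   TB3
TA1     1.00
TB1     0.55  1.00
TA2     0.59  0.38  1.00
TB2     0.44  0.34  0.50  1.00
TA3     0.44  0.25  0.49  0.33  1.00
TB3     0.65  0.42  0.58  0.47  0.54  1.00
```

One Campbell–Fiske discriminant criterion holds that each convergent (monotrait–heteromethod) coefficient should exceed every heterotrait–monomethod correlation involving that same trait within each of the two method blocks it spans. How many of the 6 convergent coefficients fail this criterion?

Checking each validity diagonal entry against its comparison values:
TA (methods 1·2): 0.59 vs {0.55, 0.50} → pass.
TA (methods 1·3): 0.44 vs {0.55, 0.54} → fail.
TA (methods 2·3): 0.49 vs {0.50, 0.54} → fail.
TB (methods 1·2): 0.34 vs {0.55, 0.50} → fail.
TB (methods 1·3): 0.42 vs {0.55, 0.54} → fail.
TB (methods 2·3): 0.47 vs {0.50, 0.54} → fail.
5 of 6 fail.

5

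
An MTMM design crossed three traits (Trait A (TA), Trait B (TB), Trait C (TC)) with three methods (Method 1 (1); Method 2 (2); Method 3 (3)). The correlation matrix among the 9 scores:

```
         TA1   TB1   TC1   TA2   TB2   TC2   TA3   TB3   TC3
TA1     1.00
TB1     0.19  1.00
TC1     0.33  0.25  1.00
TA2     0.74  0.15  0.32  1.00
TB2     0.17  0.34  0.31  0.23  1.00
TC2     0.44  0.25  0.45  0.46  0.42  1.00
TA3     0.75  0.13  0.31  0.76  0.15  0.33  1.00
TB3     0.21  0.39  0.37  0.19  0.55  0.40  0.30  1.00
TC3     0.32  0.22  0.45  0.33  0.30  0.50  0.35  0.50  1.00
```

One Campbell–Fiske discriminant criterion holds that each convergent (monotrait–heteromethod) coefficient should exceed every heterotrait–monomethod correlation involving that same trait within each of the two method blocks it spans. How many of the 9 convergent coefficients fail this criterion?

5

Convergent coefficients and their comparison sets:
TA (methods 1·2): 0.74 vs {0.19, 0.23, 0.33, 0.46} → pass.
TA (methods 1·3): 0.75 vs {0.19, 0.30, 0.33, 0.35} → pass.
TA (methods 2·3): 0.76 vs {0.23, 0.30, 0.46, 0.35} → pass.
TB (methods 1·2): 0.34 vs {0.19, 0.23, 0.25, 0.42} → fail.
TB (methods 1·3): 0.39 vs {0.19, 0.30, 0.25, 0.50} → fail.
TB (methods 2·3): 0.55 vs {0.23, 0.30, 0.42, 0.50} → pass.
TC (methods 1·2): 0.45 vs {0.33, 0.46, 0.25, 0.42} → fail.
TC (methods 1·3): 0.45 vs {0.33, 0.35, 0.25, 0.50} → fail.
TC (methods 2·3): 0.50 vs {0.46, 0.35, 0.42, 0.50} → fail.
5 of 9 fail.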